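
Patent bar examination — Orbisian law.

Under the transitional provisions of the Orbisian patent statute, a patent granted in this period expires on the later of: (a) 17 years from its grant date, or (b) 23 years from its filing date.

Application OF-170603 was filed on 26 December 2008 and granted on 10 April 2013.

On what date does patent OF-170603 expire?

(a) grant + 17 years → 10 April 2030.
(b) filing + 23 years → 26 December 2031.
Later of the two: 26 December 2031.

2031-12-26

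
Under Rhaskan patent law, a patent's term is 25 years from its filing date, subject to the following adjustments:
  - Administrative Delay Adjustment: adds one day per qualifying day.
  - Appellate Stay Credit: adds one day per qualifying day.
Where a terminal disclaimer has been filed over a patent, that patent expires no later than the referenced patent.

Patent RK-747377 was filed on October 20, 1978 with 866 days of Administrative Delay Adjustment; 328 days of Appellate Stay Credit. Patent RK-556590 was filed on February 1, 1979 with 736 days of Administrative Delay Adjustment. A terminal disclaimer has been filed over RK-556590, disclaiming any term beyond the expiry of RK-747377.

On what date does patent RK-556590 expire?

Natural term of RK-556590:
  Base: filing + 25 years → 1 February 2004.
  Administrative Delay Adjustment: +736 days → 6 February 2006.
Expiry of referenced patent RK-747377:
  Base: filing + 25 years → 20 October 2003.
  Administrative Delay Adjustment: +866 days → 4 March 2006.
  Appellate Stay Credit: +328 days → 26 January 2007.
Terminal disclaimer: RK-556590 expires on the earlier of 6 February 2006 and 26 January 2007.

2006-02-06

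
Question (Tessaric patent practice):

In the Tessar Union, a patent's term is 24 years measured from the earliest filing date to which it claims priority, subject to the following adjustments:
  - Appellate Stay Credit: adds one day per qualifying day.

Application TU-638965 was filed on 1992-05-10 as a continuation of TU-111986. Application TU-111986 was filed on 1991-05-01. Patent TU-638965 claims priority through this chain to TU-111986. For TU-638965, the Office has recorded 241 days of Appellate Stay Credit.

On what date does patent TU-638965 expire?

Earliest priority filing: 1 May 1991.
Base term: 1 May 1991 + 24 years → 1 May 2015.
Appellate Stay Credit: +241 days → 28 December 2015.

2015-12-28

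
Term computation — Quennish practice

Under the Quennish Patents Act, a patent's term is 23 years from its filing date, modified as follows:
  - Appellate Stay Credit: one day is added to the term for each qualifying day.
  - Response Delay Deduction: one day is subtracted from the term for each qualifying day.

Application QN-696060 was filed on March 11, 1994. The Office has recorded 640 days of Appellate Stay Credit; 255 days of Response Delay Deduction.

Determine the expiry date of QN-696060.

March 31, 2018

Base term: filing date + 23 years → 11 March 2017.
Appellate Stay Credit: +640 days → 11 December 2018.
Response Delay Deduction: −255 days → 31 March 2018.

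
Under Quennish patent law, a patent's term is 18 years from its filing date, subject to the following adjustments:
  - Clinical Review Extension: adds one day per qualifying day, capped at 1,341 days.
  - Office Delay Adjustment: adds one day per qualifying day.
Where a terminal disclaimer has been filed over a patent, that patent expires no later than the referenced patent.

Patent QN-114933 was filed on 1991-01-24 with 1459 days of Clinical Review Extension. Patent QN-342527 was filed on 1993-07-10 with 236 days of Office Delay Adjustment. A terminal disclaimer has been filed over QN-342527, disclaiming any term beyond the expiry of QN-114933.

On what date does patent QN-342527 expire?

March 2, 2012

Natural term of QN-342527:
  Base: filing + 18 years → 10 July 2011.
  Office Delay Adjustment: +236 days → 2 March 2012.
Expiry of referenced patent QN-114933:
  Base: filing + 18 years → 24 January 2009.
  Clinical Review Extension: 1459 days claimed exceeds the 1341-day cap, so +1341 days → 26 September 2012.
Terminal disclaimer: QN-342527 expires on the earlier of 2 March 2012 and 26 September 2012.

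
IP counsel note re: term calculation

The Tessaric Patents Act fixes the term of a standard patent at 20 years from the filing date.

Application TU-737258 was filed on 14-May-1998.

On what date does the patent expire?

May 14, 2018

Filing date + 20 years → 14 May 2018.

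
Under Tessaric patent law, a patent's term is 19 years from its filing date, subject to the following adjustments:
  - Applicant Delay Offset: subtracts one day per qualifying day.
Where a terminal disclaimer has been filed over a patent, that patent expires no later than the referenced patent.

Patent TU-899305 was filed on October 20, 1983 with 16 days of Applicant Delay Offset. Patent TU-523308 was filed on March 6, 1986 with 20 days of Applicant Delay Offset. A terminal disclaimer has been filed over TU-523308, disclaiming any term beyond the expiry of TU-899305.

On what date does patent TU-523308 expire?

October 4, 2002

Natural term of TU-523308:
  Base: filing + 19 years → 6 March 2005.
  Applicant Delay Offset: −20 days → 14 February 2005.
Expiry of referenced patent TU-899305:
  Base: filing + 19 years → 20 October 2002.
  Applicant Delay Offset: −16 days → 4 October 2002.
Terminal disclaimer: TU-523308 expires on the earlier of 14 February 2005 and 4 October 2002.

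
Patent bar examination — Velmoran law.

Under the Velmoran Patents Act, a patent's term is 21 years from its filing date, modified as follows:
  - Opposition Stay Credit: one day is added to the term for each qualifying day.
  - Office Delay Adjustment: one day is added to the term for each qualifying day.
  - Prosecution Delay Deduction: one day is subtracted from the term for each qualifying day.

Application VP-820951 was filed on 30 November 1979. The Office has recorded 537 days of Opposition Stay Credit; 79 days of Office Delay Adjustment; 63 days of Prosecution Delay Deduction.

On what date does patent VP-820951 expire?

2002-06-06

Base term: filing date + 21 years → 30 November 2000.
Opposition Stay Credit: +537 days → 21 May 2002.
Office Delay Adjustment: +79 days → 8 August 2002.
Prosecution Delay Deduction: −63 days → 6 June 2002.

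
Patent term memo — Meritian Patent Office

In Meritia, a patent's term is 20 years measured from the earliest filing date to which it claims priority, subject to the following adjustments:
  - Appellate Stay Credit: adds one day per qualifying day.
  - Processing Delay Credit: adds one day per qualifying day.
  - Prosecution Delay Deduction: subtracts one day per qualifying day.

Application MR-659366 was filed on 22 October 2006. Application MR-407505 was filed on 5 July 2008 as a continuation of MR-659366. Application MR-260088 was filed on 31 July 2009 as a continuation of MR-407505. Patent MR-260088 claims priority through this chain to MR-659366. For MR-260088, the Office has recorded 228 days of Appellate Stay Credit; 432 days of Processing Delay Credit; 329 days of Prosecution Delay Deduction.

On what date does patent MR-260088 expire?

2027-09-18

Earliest priority filing: 22 October 2006.
Base term: 22 October 2006 + 20 years → 22 October 2026.
Appellate Stay Credit: +228 days → 7 June 2027.
Processing Delay Credit: +432 days → 12 August 2028.
Prosecution Delay Deduction: −329 days → 18 September 2027.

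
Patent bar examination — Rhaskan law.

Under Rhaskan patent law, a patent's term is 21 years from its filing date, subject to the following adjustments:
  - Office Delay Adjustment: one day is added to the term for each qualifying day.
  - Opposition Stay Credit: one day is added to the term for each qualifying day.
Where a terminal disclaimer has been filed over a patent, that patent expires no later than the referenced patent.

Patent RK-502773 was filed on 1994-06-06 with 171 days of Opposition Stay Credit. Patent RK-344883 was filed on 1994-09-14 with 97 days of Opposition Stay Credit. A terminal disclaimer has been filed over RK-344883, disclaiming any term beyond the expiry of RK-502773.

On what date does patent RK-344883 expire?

November 24, 2015

Natural term of RK-344883:
  Base: filing + 21 years → 14 September 2015.
  Opposition Stay Credit: +97 days → 20 December 2015.
Expiry of referenced patent RK-502773:
  Base: filing + 21 years → 6 June 2015.
  Opposition Stay Credit: +171 days → 24 November 2015.
Terminal disclaimer: RK-344883 expires on the earlier of 20 December 2015 and 24 November 2015.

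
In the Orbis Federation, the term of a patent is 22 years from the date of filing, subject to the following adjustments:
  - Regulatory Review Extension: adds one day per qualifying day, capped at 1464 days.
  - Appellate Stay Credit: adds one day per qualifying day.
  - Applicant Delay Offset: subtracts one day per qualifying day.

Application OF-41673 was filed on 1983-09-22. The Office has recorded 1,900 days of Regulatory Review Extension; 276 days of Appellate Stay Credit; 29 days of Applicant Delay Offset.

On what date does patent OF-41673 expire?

May 30, 2010

Base term: filing date + 22 years → 22 September 2005.
Regulatory Review Extension: 1900 days claimed exceeds the 1464-day cap, so +1464 days → 25 September 2009.
Appellate Stay Credit: +276 days → 28 June 2010.
Applicant Delay Offset: −29 days → 30 May 2010.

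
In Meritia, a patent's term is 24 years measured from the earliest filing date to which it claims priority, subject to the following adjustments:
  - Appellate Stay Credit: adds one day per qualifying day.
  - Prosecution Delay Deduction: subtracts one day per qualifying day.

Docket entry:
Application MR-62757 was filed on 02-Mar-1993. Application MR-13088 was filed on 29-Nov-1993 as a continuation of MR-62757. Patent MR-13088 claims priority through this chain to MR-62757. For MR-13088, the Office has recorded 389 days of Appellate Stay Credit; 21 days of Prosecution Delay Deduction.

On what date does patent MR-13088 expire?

Earliest priority filing: 2 March 1993.
Base term: 2 March 1993 + 24 years → 2 March 2017.
Appellate Stay Credit: +389 days → 26 March 2018.
Prosecution Delay Deduction: −21 days → 5 March 2018.

March 5, 2018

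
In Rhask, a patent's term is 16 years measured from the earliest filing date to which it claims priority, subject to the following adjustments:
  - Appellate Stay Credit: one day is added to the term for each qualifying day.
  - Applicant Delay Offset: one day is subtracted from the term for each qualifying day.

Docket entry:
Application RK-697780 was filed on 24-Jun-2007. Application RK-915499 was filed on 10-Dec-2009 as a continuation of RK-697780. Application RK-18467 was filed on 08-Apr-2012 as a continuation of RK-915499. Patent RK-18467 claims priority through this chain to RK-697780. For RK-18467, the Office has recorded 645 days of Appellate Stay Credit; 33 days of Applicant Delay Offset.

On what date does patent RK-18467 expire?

Earliest priority filing: 24 June 2007.
Base term: 24 June 2007 + 16 years → 24 June 2023.
Appellate Stay Credit: +645 days → 30 March 2025.
Applicant Delay Offset: −33 days → 25 February 2025.

2025-02-25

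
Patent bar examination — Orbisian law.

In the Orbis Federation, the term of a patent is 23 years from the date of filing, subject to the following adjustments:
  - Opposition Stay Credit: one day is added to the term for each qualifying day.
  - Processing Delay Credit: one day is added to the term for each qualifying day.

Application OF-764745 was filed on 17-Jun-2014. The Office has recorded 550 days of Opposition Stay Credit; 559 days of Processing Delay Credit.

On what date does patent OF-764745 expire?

Base term: filing date + 23 years → 17 June 2037.
Opposition Stay Credit: +550 days → 19 December 2038.
Processing Delay Credit: +559 days → 30 June 2040.

2040-06-30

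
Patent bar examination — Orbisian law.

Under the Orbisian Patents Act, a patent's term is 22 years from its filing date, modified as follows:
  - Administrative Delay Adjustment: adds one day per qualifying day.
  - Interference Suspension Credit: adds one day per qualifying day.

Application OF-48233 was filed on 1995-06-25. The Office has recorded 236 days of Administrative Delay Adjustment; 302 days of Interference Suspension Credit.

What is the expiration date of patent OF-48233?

Base term: filing date + 22 years → 25 June 2017.
Administrative Delay Adjustment: +236 days → 16 February 2018.
Interference Suspension Credit: +302 days → 15 December 2018.

2018-12-15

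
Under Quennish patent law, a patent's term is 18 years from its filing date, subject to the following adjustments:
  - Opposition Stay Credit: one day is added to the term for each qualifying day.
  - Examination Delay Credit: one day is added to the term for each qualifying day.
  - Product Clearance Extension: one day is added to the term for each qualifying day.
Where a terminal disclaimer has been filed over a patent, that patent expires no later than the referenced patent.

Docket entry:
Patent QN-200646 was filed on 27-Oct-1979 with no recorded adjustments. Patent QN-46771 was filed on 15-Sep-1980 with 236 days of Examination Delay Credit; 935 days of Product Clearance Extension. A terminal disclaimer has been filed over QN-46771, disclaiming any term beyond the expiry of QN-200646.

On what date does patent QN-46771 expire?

1997-10-27

Natural term of QN-46771:
  Base: filing + 18 years → 15 September 1998.
  Examination Delay Credit: +236 days → 9 May 1999.
  Product Clearance Extension: +935 days → 29 November 2001.
Expiry of referenced patent QN-200646:
  Base: filing + 18 years → 27 October 1997.
Terminal disclaimer: QN-46771 expires on the earlier of 29 November 2001 and 27 October 1997.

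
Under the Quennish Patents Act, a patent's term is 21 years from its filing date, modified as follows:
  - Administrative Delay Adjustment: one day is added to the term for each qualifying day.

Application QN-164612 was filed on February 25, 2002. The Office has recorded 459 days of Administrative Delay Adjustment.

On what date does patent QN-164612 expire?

2024-05-29

Base term: filing date + 21 years → 25 February 2023.
Administrative Delay Adjustment: +459 days → 29 May 2024.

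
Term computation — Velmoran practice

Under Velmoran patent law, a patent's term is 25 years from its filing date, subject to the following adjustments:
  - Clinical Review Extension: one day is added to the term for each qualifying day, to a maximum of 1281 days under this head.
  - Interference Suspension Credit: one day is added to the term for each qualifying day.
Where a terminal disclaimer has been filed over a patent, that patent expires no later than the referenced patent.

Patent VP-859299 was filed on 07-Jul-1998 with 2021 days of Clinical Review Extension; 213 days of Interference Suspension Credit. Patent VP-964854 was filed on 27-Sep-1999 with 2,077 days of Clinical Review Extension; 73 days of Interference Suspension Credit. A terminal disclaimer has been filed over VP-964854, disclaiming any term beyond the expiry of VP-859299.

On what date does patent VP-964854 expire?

August 9, 2027

Natural term of VP-964854:
  Base: filing + 25 years → 27 September 2024.
  Clinical Review Extension: 2077 days claimed exceeds the 1281-day cap, so +1281 days → 31 March 2028.
  Interference Suspension Credit: +73 days → 12 June 2028.
Expiry of referenced patent VP-859299:
  Base: filing + 25 years → 7 July 2023.
  Clinical Review Extension: 2021 days claimed exceeds the 1281-day cap, so +1281 days → 8 January 2027.
  Interference Suspension Credit: +213 days → 9 August 2027.
Terminal disclaimer: VP-964854 expires on the earlier of 12 June 2028 and 9 August 2027.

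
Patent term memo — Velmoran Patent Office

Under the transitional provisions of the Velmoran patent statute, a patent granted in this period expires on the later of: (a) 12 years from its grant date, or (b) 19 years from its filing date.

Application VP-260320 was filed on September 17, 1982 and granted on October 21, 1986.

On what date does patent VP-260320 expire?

(a) grant + 12 years → 21 October 1998.
(b) filing + 19 years → 17 September 2001.
Later of the two: 17 September 2001.

2001-09-17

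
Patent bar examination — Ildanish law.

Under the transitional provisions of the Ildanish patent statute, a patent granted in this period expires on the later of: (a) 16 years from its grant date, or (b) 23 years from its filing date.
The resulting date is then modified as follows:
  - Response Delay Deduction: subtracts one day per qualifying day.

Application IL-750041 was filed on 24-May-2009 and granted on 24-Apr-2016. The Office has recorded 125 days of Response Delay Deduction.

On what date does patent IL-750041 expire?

2032-01-20

(a) grant + 16 years → 24 April 2032.
(b) filing + 23 years → 24 May 2032.
Later of the two: 24 May 2032.
Response Delay Deduction: −125 days → 20 January 2032.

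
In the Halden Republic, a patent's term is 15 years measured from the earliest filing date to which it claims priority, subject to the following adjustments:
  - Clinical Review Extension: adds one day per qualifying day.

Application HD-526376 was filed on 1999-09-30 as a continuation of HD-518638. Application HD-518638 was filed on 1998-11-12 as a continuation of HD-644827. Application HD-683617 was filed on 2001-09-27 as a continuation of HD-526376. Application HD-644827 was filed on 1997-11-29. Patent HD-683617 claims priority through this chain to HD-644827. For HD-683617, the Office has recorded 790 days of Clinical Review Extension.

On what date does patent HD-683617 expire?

January 28, 2015

Earliest priority filing: 29 November 1997.
Base term: 29 November 1997 + 15 years → 29 November 2012.
Clinical Review Extension: +790 days → 28 January 2015.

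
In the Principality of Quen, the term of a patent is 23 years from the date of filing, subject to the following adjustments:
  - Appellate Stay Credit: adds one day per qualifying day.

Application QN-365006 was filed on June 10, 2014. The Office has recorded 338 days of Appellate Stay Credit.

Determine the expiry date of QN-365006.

Base term: filing date + 23 years → 10 June 2037.
Appellate Stay Credit: +338 days → 14 May 2038.

May 14, 2038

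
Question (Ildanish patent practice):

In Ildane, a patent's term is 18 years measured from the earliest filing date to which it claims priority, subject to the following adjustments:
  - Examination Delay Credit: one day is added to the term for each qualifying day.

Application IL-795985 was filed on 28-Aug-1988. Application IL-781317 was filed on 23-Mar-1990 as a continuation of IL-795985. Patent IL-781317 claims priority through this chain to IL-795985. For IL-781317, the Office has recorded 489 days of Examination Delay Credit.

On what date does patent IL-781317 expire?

Earliest priority filing: 28 August 1988.
Base term: 28 August 1988 + 18 years → 28 August 2006.
Examination Delay Credit: +489 days → 30 December 2007.

2007-12-30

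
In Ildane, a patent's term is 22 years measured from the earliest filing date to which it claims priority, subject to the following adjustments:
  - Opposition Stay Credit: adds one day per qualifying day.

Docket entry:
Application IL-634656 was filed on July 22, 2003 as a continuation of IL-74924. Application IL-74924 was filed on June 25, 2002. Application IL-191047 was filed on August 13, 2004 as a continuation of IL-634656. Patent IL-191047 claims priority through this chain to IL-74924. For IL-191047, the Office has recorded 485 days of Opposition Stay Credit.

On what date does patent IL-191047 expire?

Earliest priority filing: 25 June 2002.
Base term: 25 June 2002 + 22 years → 25 June 2024.
Opposition Stay Credit: +485 days → 23 October 2025.

2025-10-23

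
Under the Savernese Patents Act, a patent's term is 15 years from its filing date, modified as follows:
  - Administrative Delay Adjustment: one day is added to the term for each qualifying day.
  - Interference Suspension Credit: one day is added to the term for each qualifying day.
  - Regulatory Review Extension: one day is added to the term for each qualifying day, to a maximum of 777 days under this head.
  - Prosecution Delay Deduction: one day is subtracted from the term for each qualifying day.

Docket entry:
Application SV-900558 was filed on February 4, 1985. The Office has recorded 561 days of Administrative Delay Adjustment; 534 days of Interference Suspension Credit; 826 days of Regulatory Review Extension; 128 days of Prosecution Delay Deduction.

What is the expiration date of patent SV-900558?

Base term: filing date + 15 years → 4 February 2000.
Administrative Delay Adjustment: +561 days → 18 August 2001.
Interference Suspension Credit: +534 days → 3 February 2003.
Regulatory Review Extension: 826 days claimed exceeds the 777-day cap, so +777 days → 21 March 2005.
Prosecution Delay Deduction: −128 days → 13 November 2004.

2004-11-13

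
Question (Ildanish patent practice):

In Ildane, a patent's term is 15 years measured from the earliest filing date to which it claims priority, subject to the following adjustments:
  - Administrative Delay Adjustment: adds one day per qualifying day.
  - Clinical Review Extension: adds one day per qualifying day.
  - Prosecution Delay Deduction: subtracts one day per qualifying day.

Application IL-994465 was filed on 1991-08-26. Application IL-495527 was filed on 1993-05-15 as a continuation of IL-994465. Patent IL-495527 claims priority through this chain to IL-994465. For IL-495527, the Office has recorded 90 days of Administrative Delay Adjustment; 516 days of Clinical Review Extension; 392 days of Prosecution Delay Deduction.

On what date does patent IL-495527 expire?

Earliest priority filing: 26 August 1991.
Base term: 26 August 1991 + 15 years → 26 August 2006.
Administrative Delay Adjustment: +90 days → 24 November 2006.
Clinical Review Extension: +516 days → 23 April 2008.
Prosecution Delay Deduction: −392 days → 28 March 2007.

2007-03-28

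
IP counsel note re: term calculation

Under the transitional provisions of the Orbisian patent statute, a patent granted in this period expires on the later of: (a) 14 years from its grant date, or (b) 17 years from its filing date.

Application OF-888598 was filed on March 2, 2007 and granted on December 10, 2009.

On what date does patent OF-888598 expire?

(a) grant + 14 years → 10 December 2023.
(b) filing + 17 years → 2 March 2024.
Later of the two: 2 March 2024.

March 2, 2024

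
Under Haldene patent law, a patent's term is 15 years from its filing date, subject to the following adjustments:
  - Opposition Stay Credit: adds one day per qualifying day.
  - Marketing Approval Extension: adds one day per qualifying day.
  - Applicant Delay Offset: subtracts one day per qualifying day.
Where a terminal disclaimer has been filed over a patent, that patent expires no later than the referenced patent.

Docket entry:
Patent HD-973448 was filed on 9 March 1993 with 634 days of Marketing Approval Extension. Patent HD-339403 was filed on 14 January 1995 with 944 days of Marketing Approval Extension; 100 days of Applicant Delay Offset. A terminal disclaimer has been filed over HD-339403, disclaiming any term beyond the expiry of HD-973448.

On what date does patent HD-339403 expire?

2009-12-03

Natural term of HD-339403:
  Base: filing + 15 years → 14 January 2010.
  Marketing Approval Extension: +944 days → 15 August 2012.
  Applicant Delay Offset: −100 days → 7 May 2012.
Expiry of referenced patent HD-973448:
  Base: filing + 15 years → 9 March 2008.
  Marketing Approval Extension: +634 days → 3 December 2009.
Terminal disclaimer: HD-339403 expires on the earlier of 7 May 2012 and 3 December 2009.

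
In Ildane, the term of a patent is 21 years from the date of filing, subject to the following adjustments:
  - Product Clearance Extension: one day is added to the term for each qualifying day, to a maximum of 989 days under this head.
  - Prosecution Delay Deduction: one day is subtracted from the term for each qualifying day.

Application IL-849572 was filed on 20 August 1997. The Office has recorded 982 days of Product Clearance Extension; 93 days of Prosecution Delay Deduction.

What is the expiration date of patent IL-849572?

Base term: filing date + 21 years → 20 August 2018.
Product Clearance Extension: 982 days (within the 989-day cap) → +982 days → 28 April 2021.
Prosecution Delay Deduction: −93 days → 25 January 2021.

2021-01-25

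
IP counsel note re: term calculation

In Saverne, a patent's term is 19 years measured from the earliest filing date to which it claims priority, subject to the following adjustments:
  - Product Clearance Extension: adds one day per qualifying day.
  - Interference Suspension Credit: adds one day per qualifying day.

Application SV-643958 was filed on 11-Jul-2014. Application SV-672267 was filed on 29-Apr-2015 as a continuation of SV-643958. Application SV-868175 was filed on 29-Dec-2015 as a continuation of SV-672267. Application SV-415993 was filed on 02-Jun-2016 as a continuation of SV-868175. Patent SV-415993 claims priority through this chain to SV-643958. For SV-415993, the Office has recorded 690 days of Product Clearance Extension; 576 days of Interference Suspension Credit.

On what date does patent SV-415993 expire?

December 28, 2036

Earliest priority filing: 11 July 2014.
Base term: 11 July 2014 + 19 years → 11 July 2033.
Product Clearance Extension: +690 days → 1 June 2035.
Interference Suspension Credit: +576 days → 28 December 2036.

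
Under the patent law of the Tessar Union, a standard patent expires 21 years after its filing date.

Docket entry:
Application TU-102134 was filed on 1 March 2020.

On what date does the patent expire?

Filing date + 21 years → 1 March 2041.

March 1, 2041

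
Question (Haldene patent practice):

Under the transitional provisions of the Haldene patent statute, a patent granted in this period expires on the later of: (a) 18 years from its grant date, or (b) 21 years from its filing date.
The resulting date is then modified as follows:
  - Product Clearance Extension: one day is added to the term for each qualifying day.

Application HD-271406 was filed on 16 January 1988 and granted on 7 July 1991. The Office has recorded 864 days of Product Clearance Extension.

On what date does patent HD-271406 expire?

November 18, 2011

(a) grant + 18 years → 7 July 2009.
(b) filing + 21 years → 16 January 2009.
Later of the two: 7 July 2009.
Product Clearance Extension: +864 days → 18 November 2011.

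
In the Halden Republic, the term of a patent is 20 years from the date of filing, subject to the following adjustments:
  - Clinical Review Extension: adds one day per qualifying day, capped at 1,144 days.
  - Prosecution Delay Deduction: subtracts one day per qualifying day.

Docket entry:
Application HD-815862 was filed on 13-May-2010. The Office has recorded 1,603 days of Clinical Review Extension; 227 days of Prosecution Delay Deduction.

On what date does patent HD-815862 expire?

November 15, 2032

Base term: filing date + 20 years → 13 May 2030.
Clinical Review Extension: 1603 days claimed exceeds the 1144-day cap, so +1144 days → 30 June 2033.
Prosecution Delay Deduction: −227 days → 15 November 2032.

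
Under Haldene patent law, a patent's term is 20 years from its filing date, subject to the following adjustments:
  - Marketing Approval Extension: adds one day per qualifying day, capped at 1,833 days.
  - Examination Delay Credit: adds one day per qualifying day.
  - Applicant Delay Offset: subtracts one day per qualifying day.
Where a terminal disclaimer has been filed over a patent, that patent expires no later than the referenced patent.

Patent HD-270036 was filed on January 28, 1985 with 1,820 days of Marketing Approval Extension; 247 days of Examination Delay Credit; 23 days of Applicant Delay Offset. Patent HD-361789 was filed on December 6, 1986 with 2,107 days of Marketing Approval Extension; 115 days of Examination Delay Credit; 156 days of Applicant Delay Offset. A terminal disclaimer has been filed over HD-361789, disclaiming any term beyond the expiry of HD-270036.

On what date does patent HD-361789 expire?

September 3, 2010

Natural term of HD-361789:
  Base: filing + 20 years → 6 December 2006.
  Marketing Approval Extension: 2107 days claimed exceeds the 1833-day cap, so +1833 days → 13 December 2011.
  Examination Delay Credit: +115 days → 6 April 2012.
  Applicant Delay Offset: −156 days → 2 November 2011.
Expiry of referenced patent HD-270036:
  Base: filing + 20 years → 28 January 2005.
  Marketing Approval Extension: 1820 days (within the 1833-day cap) → +1820 days → 22 January 2010.
  Examination Delay Credit: +247 days → 26 September 2010.
  Applicant Delay Offset: −23 days → 3 September 2010.
Terminal disclaimer: HD-361789 expires on the earlier of 2 November 2011 and 3 September 2010.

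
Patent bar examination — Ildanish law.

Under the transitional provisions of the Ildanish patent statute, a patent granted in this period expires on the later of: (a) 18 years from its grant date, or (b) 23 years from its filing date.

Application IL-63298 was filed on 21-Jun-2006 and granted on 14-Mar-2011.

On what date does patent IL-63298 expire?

(a) grant + 18 years → 14 March 2029.
(b) filing + 23 years → 21 June 2029.
Later of the two: 21 June 2029.

June 21, 2029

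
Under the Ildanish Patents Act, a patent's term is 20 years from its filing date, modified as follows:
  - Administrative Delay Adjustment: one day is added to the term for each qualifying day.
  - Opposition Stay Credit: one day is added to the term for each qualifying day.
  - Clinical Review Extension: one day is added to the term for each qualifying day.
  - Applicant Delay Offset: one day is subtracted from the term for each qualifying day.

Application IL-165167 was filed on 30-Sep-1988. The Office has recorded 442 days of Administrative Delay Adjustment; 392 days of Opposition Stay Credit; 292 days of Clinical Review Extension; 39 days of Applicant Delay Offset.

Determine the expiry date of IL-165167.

2011-09-22

Base term: filing date + 20 years → 30 September 2008.
Administrative Delay Adjustment: +442 days → 16 December 2009.
Opposition Stay Credit: +392 days → 12 January 2011.
Clinical Review Extension: +292 days → 31 October 2011.
Applicant Delay Offset: −39 days → 22 September 2011.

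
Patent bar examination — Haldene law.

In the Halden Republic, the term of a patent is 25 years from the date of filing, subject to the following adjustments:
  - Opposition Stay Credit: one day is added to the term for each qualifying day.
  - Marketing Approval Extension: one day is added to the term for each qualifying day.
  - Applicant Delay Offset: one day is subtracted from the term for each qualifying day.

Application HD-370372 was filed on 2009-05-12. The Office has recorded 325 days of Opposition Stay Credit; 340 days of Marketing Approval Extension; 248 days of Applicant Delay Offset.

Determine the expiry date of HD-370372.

July 3, 2035

Base term: filing date + 25 years → 12 May 2034.
Opposition Stay Credit: +325 days → 2 April 2035.
Marketing Approval Extension: +340 days → 7 March 2036.
Applicant Delay Offset: −248 days → 3 July 2035.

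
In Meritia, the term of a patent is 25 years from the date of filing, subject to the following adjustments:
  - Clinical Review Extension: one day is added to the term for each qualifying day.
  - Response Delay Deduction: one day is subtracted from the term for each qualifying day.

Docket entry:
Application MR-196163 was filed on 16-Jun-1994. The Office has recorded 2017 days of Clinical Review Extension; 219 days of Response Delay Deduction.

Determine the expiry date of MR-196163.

May 18, 2024

Base term: filing date + 25 years → 16 June 2019.
Clinical Review Extension: +2017 days → 23 December 2024.
Response Delay Deduction: −219 days → 18 May 2024.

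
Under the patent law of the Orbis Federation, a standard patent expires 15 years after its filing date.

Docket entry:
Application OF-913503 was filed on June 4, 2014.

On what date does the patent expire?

Filing date + 15 years → 4 June 2029.

June 4, 2029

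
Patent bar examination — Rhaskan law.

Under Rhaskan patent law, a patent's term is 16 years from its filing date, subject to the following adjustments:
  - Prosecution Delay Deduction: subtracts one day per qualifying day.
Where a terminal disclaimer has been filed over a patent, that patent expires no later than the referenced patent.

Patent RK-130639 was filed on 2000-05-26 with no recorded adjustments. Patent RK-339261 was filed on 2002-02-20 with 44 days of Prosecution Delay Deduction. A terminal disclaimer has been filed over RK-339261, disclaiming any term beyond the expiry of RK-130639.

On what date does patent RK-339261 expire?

Natural term of RK-339261:
  Base: filing + 16 years → 20 February 2018.
  Prosecution Delay Deduction: −44 days → 7 January 2018.
Expiry of referenced patent RK-130639:
  Base: filing + 16 years → 26 May 2016.
Terminal disclaimer: RK-339261 expires on the earlier of 7 January 2018 and 26 May 2016.

2016-05-26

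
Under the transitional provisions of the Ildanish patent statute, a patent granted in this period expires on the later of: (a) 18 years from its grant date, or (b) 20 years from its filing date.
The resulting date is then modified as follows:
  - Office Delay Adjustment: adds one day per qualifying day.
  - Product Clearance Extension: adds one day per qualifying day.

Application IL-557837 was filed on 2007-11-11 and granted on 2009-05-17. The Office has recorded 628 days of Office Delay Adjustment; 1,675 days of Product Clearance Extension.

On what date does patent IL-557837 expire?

March 2, 2034

(a) grant + 18 years → 17 May 2027.
(b) filing + 20 years → 11 November 2027.
Later of the two: 11 November 2027.
Office Delay Adjustment: +628 days → 31 July 2029.
Product Clearance Extension: +1675 days → 2 March 2034.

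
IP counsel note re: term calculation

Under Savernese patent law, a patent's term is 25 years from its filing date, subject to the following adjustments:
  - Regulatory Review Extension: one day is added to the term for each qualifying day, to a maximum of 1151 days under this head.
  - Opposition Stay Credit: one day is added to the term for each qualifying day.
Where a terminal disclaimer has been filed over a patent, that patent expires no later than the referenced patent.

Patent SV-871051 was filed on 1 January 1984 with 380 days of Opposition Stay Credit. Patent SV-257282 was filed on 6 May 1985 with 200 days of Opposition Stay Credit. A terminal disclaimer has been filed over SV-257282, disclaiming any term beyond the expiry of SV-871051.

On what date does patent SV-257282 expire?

2010-01-16

Natural term of SV-257282:
  Base: filing + 25 years → 6 May 2010.
  Opposition Stay Credit: +200 days → 22 November 2010.
Expiry of referenced patent SV-871051:
  Base: filing + 25 years → 1 January 2009.
  Opposition Stay Credit: +380 days → 16 January 2010.
Terminal disclaimer: SV-257282 expires on the earlier of 22 November 2010 and 16 January 2010.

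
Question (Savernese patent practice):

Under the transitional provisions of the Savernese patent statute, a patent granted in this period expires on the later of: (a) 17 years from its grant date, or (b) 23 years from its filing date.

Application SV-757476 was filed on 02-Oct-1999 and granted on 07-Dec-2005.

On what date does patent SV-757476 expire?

(a) grant + 17 years → 7 December 2022.
(b) filing + 23 years → 2 October 2022.
Later of the two: 7 December 2022.

2022-12-07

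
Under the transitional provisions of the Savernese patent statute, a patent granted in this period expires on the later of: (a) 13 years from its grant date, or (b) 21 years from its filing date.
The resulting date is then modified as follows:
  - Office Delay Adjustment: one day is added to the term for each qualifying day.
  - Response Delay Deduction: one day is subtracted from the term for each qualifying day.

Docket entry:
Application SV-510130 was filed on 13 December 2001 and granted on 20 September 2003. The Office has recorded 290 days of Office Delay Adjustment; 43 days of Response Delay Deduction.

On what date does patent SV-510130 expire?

(a) grant + 13 years → 20 September 2016.
(b) filing + 21 years → 13 December 2022.
Later of the two: 13 December 2022.
Office Delay Adjustment: +290 days → 29 September 2023.
Response Delay Deduction: −43 days → 17 August 2023.

August 17, 2023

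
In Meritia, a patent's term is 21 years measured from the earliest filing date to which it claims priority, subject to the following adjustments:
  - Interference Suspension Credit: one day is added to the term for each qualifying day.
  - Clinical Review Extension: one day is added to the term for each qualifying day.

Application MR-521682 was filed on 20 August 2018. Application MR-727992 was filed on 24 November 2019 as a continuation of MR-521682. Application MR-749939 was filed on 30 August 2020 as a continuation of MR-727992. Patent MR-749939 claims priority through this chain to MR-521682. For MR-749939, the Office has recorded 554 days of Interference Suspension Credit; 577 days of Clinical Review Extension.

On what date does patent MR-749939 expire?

Earliest priority filing: 20 August 2018.
Base term: 20 August 2018 + 21 years → 20 August 2039.
Interference Suspension Credit: +554 days → 24 February 2041.
Clinical Review Extension: +577 days → 24 September 2042.

2042-09-24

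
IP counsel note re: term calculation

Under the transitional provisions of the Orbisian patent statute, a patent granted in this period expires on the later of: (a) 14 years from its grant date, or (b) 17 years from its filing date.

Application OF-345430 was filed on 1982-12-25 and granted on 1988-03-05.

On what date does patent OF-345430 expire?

(a) grant + 14 years → 5 March 2002.
(b) filing + 17 years → 25 December 1999.
Later of the two: 5 March 2002.

March 5, 2002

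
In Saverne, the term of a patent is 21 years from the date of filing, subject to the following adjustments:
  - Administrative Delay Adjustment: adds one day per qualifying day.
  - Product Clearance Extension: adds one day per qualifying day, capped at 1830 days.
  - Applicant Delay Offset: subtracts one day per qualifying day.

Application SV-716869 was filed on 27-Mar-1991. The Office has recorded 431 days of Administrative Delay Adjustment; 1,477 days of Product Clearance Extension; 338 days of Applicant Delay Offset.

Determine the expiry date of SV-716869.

Base term: filing date + 21 years → 27 March 2012.
Administrative Delay Adjustment: +431 days → 1 June 2013.
Product Clearance Extension: 1477 days (within the 1830-day cap) → +1477 days → 17 June 2017.
Applicant Delay Offset: −338 days → 14 July 2016.

2016-07-14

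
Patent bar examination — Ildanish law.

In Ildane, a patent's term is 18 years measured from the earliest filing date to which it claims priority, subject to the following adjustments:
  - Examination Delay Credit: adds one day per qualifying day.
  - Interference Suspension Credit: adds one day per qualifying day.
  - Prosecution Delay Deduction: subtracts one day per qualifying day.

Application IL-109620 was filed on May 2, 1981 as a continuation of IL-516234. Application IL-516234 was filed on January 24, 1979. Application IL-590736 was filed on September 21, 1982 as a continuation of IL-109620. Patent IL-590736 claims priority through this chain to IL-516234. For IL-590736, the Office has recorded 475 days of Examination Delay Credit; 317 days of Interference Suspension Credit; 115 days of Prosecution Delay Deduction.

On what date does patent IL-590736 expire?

Earliest priority filing: 24 January 1979.
Base term: 24 January 1979 + 18 years → 24 January 1997.
Examination Delay Credit: +475 days → 14 May 1998.
Interference Suspension Credit: +317 days → 27 March 1999.
Prosecution Delay Deduction: −115 days → 2 December 1998.

1998-12-02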